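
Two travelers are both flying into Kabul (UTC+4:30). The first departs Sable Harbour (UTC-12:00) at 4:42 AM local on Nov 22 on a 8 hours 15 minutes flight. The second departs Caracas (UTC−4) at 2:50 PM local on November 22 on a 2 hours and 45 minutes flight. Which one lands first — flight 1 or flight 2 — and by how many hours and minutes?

the second, by 3 hours 22 minutes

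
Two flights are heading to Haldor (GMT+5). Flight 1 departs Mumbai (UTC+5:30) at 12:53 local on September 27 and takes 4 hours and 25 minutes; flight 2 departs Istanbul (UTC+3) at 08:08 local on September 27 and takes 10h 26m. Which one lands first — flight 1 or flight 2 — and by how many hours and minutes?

Flight 1 in UTC: 12:53 − 5:30 = 07:23 on Sep 27.
+4 hours and 25 minutes → arrive 11:48 UTC on Sep 27.
Flight 2 in UTC: 08:08 − 3:00 = 05:08 on Sep 27.
+10 hours 26 minutes → arrive 15:34 UTC on Sep 27.
Flight 1 lands earlier by 3 hours 46 minutes.

the first, by 3 hours 46 minutes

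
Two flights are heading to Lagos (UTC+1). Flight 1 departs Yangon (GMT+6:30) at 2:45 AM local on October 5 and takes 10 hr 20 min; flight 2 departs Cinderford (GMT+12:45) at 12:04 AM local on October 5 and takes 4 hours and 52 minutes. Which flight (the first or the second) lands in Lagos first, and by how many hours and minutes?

the second, by 14 hours 24 minutes

Flight 1 in UTC: 2:45 AM − 6:30 = 8:15 PM on Oct 4.
+10 hours and 20 minutes → arrive 6:35 AM UTC on Oct 5.
Flight 2 in UTC: 12:04 AM − 12:45 = 11:19 AM on Oct 4.
+4 hours 52 minutes → arrive 4:11 PM UTC on Oct 4.
Flight 2 lands earlier by 14 hours 24 minutes.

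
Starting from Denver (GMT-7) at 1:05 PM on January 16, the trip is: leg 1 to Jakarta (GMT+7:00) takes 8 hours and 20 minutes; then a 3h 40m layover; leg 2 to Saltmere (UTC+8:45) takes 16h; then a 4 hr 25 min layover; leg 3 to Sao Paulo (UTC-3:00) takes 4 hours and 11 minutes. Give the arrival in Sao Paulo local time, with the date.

5:41 AM on Jan 18

Convert departure to UTC: 1:05 PM + 7:00 = 8:05 PM UTC on Jan 16.
Add 8 hours and 20 minutes leg 1 → 4:25 AM UTC (Jan 17).
Add 3 hours 40 minutes layover in Jakarta → 8:05 AM UTC.
Add 16 hours leg 2 → 12:05 AM UTC (Jan 18).
Add 4 hours and 25 minutes layover in Saltmere → 4:30 AM UTC.
Add 4 hours 11 minutes leg 3 → 8:41 AM UTC.
Sao Paulo is UTC−3:00, so local arrival = 8:41 AM − 3:00 = 5:41 AM on Jan 18.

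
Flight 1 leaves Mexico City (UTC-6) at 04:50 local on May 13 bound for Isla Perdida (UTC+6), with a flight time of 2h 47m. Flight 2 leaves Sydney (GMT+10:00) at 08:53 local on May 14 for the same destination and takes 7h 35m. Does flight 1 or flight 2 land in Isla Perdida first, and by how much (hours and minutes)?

Flight 1 in UTC: 04:50 + 6:00 = 10:50 on May 13.
+2 hours and 47 minutes → arrive 13:37 UTC on May 13.
Flight 2 in UTC: 08:53 − 10:00 = 22:53 on May 13.
+7 hours and 35 minutes → arrive 06:28 UTC on May 14.
Flight 1 lands earlier by 16 hours 51 minutes.

the first, by 16 hours 51 minutes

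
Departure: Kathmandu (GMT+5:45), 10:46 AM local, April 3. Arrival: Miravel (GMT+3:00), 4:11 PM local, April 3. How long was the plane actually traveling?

8 hours 10 minutes

Departure in UTC: 10:46 AM − 5:45 = 5:01 AM on Apr 3.
Arrival in UTC: 4:11 PM − 3:00 = 1:11 PM on Apr 3.
Elapsed = 1:11 PM − 5:01 AM = 8 hours 10 minutes.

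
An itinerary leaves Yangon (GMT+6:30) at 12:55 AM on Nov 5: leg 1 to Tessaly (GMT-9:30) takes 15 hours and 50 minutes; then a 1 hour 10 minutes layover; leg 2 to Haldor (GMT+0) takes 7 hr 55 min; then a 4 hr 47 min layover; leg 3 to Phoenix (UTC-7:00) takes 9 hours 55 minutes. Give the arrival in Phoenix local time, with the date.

3:02 AM on Nov 6

Convert departure to UTC: 12:55 AM − 6:30 = 6:25 PM UTC on Nov 4.
Add 15 hours 50 minutes leg 1 → 10:15 AM UTC (Nov 5).
Add 1 hour 10 minutes layover in Tessaly → 11:25 AM UTC.
Add 7 hours and 55 minutes leg 2 → 7:20 PM UTC.
Add 4 hours 47 minutes layover in Haldor → 12:07 AM UTC (Nov 6).
Add 9 hours and 55 minutes leg 3 → 10:02 AM UTC.
Phoenix is UTC−7:00, so local arrival = 10:02 AM − 7:00 = 3:02 AM on Nov 6.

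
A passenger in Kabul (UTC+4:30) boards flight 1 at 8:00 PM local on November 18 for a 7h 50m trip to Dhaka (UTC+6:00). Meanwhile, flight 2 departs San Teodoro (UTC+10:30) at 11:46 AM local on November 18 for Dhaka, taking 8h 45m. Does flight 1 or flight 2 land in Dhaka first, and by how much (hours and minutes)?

Flight 1 in UTC: 8:00 PM − 4:30 = 3:30 PM on Nov 18.
+7 hours 50 minutes → arrive 11:20 PM UTC on Nov 18.
Flight 2 in UTC: 11:46 AM − 10:30 = 1:16 AM on Nov 18.
+8 hours and 45 minutes → arrive 10:01 AM UTC on Nov 18.
Flight 2 lands earlier by 13 hours 19 minutes.

the second, by 13 hours 19 minutes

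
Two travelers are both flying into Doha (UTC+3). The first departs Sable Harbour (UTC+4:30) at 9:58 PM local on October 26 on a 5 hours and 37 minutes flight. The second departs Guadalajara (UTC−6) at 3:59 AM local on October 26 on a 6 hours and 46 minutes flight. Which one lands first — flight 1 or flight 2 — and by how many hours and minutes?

Flight 1 in UTC: 9:58 PM − 4:30 = 5:28 PM on Oct 26.
+5 hours and 37 minutes → arrive 11:05 PM UTC on Oct 26.
Flight 2 in UTC: 3:59 AM + 6:00 = 9:59 AM on Oct 26.
+6 hours and 46 minutes → arrive 4:45 PM UTC on Oct 26.
Flight 2 lands earlier by 6 hours 20 minutes.

the second, by 6 hours 20 minutes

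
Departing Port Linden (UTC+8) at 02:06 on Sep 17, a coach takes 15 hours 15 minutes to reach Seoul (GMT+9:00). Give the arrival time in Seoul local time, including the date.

18:21 on September 17

Convert departure to UTC: 02:06 − 8:00 = 18:06 UTC on Sep 16.
Add 15 hours 15 minutes travel time → 09:21 UTC (Sep 17).
Seoul is UTC+9:00, so local arrival = 09:21 + 9:00 = 18:21 on Sep 17.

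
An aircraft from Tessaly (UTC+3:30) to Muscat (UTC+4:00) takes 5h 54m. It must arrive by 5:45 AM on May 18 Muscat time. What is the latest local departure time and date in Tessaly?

11:21 PM on May 17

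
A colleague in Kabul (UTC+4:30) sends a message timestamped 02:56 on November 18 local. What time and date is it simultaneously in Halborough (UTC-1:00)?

In UTC: 02:56 − 4:30 = 22:26 on Nov 17.
Halborough is UTC−1:00: 22:26 − 1:00 = 21:26 on Nov 17.

21:26 on November 17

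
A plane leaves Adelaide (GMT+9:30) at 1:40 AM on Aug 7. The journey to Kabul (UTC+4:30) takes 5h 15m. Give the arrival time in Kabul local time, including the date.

Convert departure to UTC: 1:40 AM − 9:30 = 4:10 PM UTC on Aug 6.
Add 5 hours 15 minutes travel time → 9:25 PM UTC.
Kabul is UTC+4:30, so local arrival = 9:25 PM + 4:30 = 1:55 AM on Aug 7.

1:55 AM on August 7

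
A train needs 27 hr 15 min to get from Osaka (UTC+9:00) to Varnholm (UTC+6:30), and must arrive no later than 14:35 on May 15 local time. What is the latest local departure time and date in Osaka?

13:50 on May 14

Target arrival in UTC: 14:35 − 6:30 = 08:05 on May 15.
Subtract 27 hours 15 minutes → departure 04:50 UTC on May 14.
Osaka is UTC+9:00: 04:50 + 9:00 = 13:50 on May 14.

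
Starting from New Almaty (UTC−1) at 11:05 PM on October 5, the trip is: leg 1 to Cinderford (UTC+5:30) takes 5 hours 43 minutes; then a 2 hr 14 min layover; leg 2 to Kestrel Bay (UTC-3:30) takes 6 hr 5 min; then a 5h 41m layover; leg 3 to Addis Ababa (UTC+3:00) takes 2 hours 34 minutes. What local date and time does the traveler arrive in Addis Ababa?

1:22 AM on October 7

Convert departure to UTC: 11:05 PM + 1:00 = 12:05 AM UTC on Oct 6.
Add 5 hours and 43 minutes leg 1 → 5:48 AM UTC.
Add 2 hours 14 minutes layover in Cinderford → 8:02 AM UTC.
Add 6 hours and 5 minutes leg 2 → 2:07 PM UTC.
Add 5 hours 41 minutes layover in Kestrel Bay → 7:48 PM UTC.
Add 2 hours and 34 minutes leg 3 → 10:22 PM UTC.
Addis Ababa is UTC+3:00, so local arrival = 10:22 PM + 3:00 = 1:22 AM on Oct 7.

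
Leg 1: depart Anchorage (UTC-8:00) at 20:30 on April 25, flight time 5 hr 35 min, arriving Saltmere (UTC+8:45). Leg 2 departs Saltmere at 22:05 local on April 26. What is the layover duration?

Convert departure to UTC: 20:30 + 8:00 = 04:30 UTC on Apr 26.
Add 5 hours 35 minutes flight time → 10:05 UTC.
Saltmere is UTC+8:45, so local arrival = 10:05 + 8:45 = 18:50 on Apr 26.
Layover = 22:05 − 18:50 = 3 hours 15 minutes.

3 hours 15 minutes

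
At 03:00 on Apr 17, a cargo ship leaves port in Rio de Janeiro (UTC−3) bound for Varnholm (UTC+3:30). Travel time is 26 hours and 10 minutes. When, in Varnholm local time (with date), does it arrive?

Varnholm is 6:30 ahead of Rio de Janeiro.
After 26 hours 10 minutes it is 05:10 (Apr 18) in Rio de Janeiro.
Shift by the zone difference: 05:10 + 6:30 = 11:40 on Apr 18 in Varnholm.

11:40 on April 18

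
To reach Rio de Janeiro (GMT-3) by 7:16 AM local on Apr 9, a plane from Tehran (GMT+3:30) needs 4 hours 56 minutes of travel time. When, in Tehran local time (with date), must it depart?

8:50 AM on Apr 9

Target arrival in UTC: 7:16 AM + 3:00 = 10:16 AM on Apr 9.
Subtract 4 hours and 56 minutes → departure 5:20 AM UTC on Apr 9.
Tehran is UTC+3:30: 5:20 AM + 3:30 = 8:50 AM on Apr 9.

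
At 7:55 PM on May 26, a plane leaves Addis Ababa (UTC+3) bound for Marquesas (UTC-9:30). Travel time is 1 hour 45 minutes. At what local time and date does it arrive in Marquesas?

Convert departure to UTC: 7:55 PM − 3:00 = 4:55 PM UTC on May 26.
Add 1 hour 45 minutes travel time → 6:40 PM UTC.
Marquesas is UTC−9:30, so local arrival = 6:40 PM − 9:30 = 9:10 AM on May 26.

9:10 AM on May 26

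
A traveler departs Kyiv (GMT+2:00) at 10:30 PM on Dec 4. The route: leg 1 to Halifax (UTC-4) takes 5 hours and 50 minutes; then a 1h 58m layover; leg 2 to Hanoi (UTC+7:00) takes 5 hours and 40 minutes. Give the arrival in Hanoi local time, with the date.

Convert departure to UTC: 10:30 PM − 2:00 = 8:30 PM UTC on Dec 4.
Add 5 hours and 50 minutes leg 1 → 2:20 AM UTC (Dec 5).
Add 1 hour and 58 minutes layover in Halifax → 4:18 AM UTC.
Add 5 hours 40 minutes leg 2 → 9:58 AM UTC.
Hanoi is UTC+7:00, so local arrival = 9:58 AM + 7:00 = 4:58 PM on Dec 5.

4:58 PM on December 5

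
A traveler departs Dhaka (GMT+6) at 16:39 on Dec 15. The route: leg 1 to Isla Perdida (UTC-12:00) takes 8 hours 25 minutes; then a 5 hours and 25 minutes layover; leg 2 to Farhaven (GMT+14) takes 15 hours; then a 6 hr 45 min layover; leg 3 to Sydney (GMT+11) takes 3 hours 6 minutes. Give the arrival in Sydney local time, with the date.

12:20 on December 17

Convert departure to UTC: 16:39 − 6:00 = 10:39 UTC on Dec 15.
Add 8 hours 25 minutes leg 1 → 19:04 UTC.
Add 5 hours and 25 minutes layover in Isla Perdida → 00:29 UTC (Dec 16).
Add 15 hours leg 2 → 15:29 UTC.
Add 6 hours 45 minutes layover in Farhaven → 22:14 UTC.
Add 3 hours 6 minutes leg 3 → 01:20 UTC (Dec 17).
Sydney is UTC+11:00, so local arrival = 01:20 + 11:00 = 12:20 on Dec 17.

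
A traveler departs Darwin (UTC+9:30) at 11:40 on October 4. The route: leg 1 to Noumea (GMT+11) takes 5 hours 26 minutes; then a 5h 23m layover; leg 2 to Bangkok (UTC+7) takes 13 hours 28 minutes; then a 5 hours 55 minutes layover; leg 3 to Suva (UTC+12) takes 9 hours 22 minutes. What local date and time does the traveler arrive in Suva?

Convert departure to UTC: 11:40 − 9:30 = 02:10 UTC on Oct 4.
Add 5 hours 26 minutes leg 1 → 07:36 UTC.
Add 5 hours 23 minutes layover in Noumea → 12:59 UTC.
Add 13 hours 28 minutes leg 2 → 02:27 UTC (Oct 5).
Add 5 hours 55 minutes layover in Bangkok → 08:22 UTC.
Add 9 hours 22 minutes leg 3 → 17:44 UTC.
Suva is UTC+12:00, so local arrival = 17:44 + 12:00 = 05:44 on Oct 6.

05:44 on October 6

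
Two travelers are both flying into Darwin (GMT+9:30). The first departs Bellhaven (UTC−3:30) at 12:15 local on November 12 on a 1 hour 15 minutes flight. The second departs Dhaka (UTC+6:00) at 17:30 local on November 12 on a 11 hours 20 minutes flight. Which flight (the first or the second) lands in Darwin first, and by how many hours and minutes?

the first, by 5 hours 50 minutes

Flight 1 in UTC: 12:15 + 3:30 = 15:45 on Nov 12.
+1 hour and 15 minutes → arrive 17:00 UTC on Nov 12.
Flight 2 in UTC: 17:30 − 6:00 = 11:30 on Nov 12.
+11 hours 20 minutes → arrive 22:50 UTC on Nov 12.
Flight 1 lands earlier by 5 hours 50 minutes.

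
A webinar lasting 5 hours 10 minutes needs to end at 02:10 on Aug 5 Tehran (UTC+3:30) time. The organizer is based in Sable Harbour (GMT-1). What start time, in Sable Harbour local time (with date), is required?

16:30 on Aug 4

Target end time in UTC: 02:10 − 3:30 = 22:40 on Aug 4.
Subtract 5 hours and 10 minutes → start 17:30 UTC on Aug 4.
Sable Harbour is UTC−1:00: 17:30 − 1:00 = 16:30 on Aug 4.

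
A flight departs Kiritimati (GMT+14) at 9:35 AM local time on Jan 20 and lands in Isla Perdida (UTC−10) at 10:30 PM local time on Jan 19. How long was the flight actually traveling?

Isla Perdida is 24:00 behind Kiritimati.
Clock-face elapsed time (ignoring zones) is −11 hours 5 minutes.
Actual elapsed = −11 hours 5 minutes + 24:00 = 12 hours 55 minutes.

12 hours 55 minutes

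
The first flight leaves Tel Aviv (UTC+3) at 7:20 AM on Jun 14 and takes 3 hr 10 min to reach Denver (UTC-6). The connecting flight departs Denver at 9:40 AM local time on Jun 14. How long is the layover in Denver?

Convert departure to UTC: 7:20 AM − 3:00 = 4:20 AM UTC on Jun 14.
Add 3 hours 10 minutes flight time → 7:30 AM UTC.
Denver is UTC−6:00, so local arrival = 7:30 AM − 6:00 = 1:30 AM on Jun 14.
Layover = 9:40 AM − 1:30 AM = 8 hours 10 minutes.

8 hours 10 minutes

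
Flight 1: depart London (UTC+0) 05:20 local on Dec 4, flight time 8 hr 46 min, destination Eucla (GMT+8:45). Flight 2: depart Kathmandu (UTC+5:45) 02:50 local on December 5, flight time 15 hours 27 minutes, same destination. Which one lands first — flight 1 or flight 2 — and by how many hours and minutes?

the first, by 22 hours 26 minutes

Flight 1 departs at 05:20 UTC (Dec 4).
+8 hours 46 minutes → arrive 14:06 UTC on Dec 4.
Flight 2 in UTC: 02:50 − 5:45 = 21:05 on Dec 4.
+15 hours and 27 minutes → arrive 12:32 UTC on Dec 5.
Flight 1 lands earlier by 22 hours 26 minutes.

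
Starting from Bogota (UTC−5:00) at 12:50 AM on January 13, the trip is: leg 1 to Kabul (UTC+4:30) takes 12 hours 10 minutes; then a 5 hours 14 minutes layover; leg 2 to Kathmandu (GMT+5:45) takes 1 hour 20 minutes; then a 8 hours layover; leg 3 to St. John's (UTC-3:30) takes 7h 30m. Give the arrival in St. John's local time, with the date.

12:34 PM on January 14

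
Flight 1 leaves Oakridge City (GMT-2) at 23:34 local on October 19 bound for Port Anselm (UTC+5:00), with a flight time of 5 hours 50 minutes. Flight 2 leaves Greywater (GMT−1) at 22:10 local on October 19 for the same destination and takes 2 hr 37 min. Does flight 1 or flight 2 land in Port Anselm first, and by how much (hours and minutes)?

Flight 1 in UTC: 23:34 + 2:00 = 01:34 on Oct 20.
+5 hours 50 minutes → arrive 07:24 UTC on Oct 20.
Flight 2 in UTC: 22:10 + 1:00 = 23:10 on Oct 19.
+2 hours and 37 minutes → arrive 01:47 UTC on Oct 20.
Flight 2 lands earlier by 5 hours 37 minutes.

the second, by 5 hours 37 minutes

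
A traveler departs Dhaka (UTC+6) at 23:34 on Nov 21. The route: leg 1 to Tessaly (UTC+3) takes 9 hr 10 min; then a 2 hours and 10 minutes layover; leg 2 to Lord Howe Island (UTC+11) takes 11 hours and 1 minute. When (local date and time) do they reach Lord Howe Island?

Convert departure to UTC: 23:34 − 6:00 = 17:34 UTC on Nov 21.
Add 9 hours and 10 minutes leg 1 → 02:44 UTC (Nov 22).
Add 2 hours 10 minutes layover in Tessaly → 04:54 UTC.
Add 11 hours and 1 minute leg 2 → 15:55 UTC.
Lord Howe Island is UTC+11:00, so local arrival = 15:55 + 11:00 = 02:55 on Nov 23.

02:55 on Nov 23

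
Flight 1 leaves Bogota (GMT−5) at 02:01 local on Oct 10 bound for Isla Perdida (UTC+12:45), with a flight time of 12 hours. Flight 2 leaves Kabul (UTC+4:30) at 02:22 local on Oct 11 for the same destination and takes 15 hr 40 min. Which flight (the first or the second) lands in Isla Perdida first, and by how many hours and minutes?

Flight 1 in UTC: 02:01 + 5:00 = 07:01 on Oct 10.
+12 hours → arrive 19:01 UTC on Oct 10.
Flight 2 in UTC: 02:22 − 4:30 = 21:52 on Oct 10.
+15 hours 40 minutes → arrive 13:32 UTC on Oct 11.
Flight 1 lands earlier by 18 hours 31 minutes.

the first, by 18 hours 31 minutes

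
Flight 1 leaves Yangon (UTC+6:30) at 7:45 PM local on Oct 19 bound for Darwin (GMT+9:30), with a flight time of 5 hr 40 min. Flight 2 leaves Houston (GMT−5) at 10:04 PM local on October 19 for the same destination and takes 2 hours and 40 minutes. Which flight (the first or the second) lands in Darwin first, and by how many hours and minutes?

the first, by 10 hours 49 minutes

Flight 1 in UTC: 7:45 PM − 6:30 = 1:15 PM on Oct 19.
+5 hours and 40 minutes → arrive 6:55 PM UTC on Oct 19.
Flight 2 in UTC: 10:04 PM + 5:00 = 3:04 AM on Oct 20.
+2 hours 40 minutes → arrive 5:44 AM UTC on Oct 20.
Flight 1 lands earlier by 10 hours 49 minutes.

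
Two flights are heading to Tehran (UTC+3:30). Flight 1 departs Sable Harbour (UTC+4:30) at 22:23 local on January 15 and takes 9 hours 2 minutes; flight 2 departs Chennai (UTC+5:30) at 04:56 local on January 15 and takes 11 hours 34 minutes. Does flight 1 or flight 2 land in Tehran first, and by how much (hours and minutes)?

the second, by 15 hours 55 minutes

Flight 1 in UTC: 22:23 − 4:30 = 17:53 on Jan 15.
+9 hours 2 minutes → arrive 02:55 UTC on Jan 16.
Flight 2 in UTC: 04:56 − 5:30 = 23:26 on Jan 14.
+11 hours 34 minutes → arrive 11:00 UTC on Jan 15.
Flight 2 lands earlier by 15 hours 55 minutes.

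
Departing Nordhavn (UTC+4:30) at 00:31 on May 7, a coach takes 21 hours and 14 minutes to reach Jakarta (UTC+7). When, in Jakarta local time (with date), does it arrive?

Convert departure to UTC: 00:31 − 4:30 = 20:01 UTC on May 6.
Add 21 hours 14 minutes travel time → 17:15 UTC (May 7).
Jakarta is UTC+7:00, so local arrival = 17:15 + 7:00 = 00:15 on May 8.

00:15 on May 8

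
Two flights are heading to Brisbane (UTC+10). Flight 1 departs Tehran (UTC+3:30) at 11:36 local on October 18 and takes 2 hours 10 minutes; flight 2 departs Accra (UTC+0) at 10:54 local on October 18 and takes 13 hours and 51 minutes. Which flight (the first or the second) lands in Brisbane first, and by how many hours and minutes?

Flight 1 in UTC: 11:36 − 3:30 = 08:06 on Oct 18.
+2 hours 10 minutes → arrive 10:16 UTC on Oct 18.
Flight 2 departs at 10:54 UTC (Oct 18).
+13 hours and 51 minutes → arrive 00:45 UTC on Oct 19.
Flight 1 lands earlier by 14 hours 29 minutes.

the first, by 14 hours 29 minutes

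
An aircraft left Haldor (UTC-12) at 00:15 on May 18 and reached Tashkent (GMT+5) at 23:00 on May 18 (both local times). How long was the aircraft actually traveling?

5 hours 45 minutes

Departure in UTC: 00:15 + 12:00 = 12:15 on May 18.
Arrival in UTC: 23:00 − 5:00 = 18:00 on May 18.
Elapsed = 18:00 − 12:15 = 5 hours 45 minutes.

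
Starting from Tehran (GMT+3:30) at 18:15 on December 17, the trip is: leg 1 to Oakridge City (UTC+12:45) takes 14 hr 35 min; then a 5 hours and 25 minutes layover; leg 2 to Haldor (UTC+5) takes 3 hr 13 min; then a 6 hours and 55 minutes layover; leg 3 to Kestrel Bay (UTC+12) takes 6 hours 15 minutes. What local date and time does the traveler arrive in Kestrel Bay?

Convert departure to UTC: 18:15 − 3:30 = 14:45 UTC on Dec 17.
Add 14 hours and 35 minutes leg 1 → 05:20 UTC (Dec 18).
Add 5 hours and 25 minutes layover in Oakridge City → 10:45 UTC.
Add 3 hours and 13 minutes leg 2 → 13:58 UTC.
Add 6 hours and 55 minutes layover in Haldor → 20:53 UTC.
Add 6 hours 15 minutes leg 3 → 03:08 UTC (Dec 19).
Kestrel Bay is UTC+12:00, so local arrival = 03:08 + 12:00 = 15:08 on Dec 19.

15:08 on Dec 19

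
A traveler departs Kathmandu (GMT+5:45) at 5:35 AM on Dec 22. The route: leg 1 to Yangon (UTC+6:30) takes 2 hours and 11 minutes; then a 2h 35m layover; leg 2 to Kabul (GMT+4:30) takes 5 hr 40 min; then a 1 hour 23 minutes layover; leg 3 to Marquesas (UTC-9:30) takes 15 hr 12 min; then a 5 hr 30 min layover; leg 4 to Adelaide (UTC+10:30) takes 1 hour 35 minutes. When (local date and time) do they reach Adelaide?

8:26 PM on December 23

Convert departure to UTC: 5:35 AM − 5:45 = 11:50 PM UTC on Dec 21.
Add 2 hours 11 minutes leg 1 → 2:01 AM UTC (Dec 22).
Add 2 hours and 35 minutes layover in Yangon → 4:36 AM UTC.
Add 5 hours and 40 minutes leg 2 → 10:16 AM UTC.
Add 1 hour and 23 minutes layover in Kabul → 11:39 AM UTC.
Add 15 hours 12 minutes leg 3 → 2:51 AM UTC (Dec 23).
Add 5 hours 30 minutes layover in Marquesas → 8:21 AM UTC.
Add 1 hour and 35 minutes leg 4 → 9:56 AM UTC.
Adelaide is UTC+10:30, so local arrival = 9:56 AM + 10:30 = 8:26 PM on Dec 23.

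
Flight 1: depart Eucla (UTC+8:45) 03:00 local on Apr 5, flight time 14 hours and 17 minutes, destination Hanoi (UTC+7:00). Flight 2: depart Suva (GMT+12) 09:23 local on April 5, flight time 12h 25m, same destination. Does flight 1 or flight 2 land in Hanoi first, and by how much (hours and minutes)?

Flight 1 in UTC: 03:00 − 8:45 = 18:15 on Apr 4.
+14 hours 17 minutes → arrive 08:32 UTC on Apr 5.
Flight 2 in UTC: 09:23 − 12:00 = 21:23 on Apr 4.
+12 hours 25 minutes → arrive 09:48 UTC on Apr 5.
Flight 1 lands earlier by 1 hour 16 minutes.

the first, by 1 hour 16 minutes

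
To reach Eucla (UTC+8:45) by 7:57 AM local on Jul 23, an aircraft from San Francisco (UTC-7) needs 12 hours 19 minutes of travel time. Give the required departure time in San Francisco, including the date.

Target arrival in UTC: 7:57 AM − 8:45 = 11:12 PM on Jul 22.
Subtract 12 hours and 19 minutes → departure 10:53 AM UTC on Jul 22.
San Francisco is UTC−7:00: 10:53 AM − 7:00 = 3:53 AM on Jul 22.

3:53 AM on Jul 22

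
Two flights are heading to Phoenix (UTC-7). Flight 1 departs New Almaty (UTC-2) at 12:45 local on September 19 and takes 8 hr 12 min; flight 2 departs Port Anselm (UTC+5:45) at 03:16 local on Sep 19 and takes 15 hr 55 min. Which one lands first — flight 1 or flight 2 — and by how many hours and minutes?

the second, by 9 hours 31 minutes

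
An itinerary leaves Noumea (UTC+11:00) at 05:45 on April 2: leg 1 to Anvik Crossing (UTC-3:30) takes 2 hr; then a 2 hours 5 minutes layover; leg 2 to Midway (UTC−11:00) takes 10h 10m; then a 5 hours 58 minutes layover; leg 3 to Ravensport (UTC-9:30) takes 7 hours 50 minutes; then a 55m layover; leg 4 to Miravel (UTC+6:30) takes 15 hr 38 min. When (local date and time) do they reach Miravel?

21:51 on April 3

Convert departure to UTC: 05:45 − 11:00 = 18:45 UTC on Apr 1.
Add 2 hours leg 1 → 20:45 UTC.
Add 2 hours and 5 minutes layover in Anvik Crossing → 22:50 UTC.
Add 10 hours 10 minutes leg 2 → 09:00 UTC (Apr 2).
Add 5 hours 58 minutes layover in Midway → 14:58 UTC.
Add 7 hours and 50 minutes leg 3 → 22:48 UTC.
Add 55 minutes layover in Ravensport → 23:43 UTC.
Add 15 hours 38 minutes leg 4 → 15:21 UTC (Apr 3).
Miravel is UTC+6:30, so local arrival = 15:21 + 6:30 = 21:51 on Apr 3.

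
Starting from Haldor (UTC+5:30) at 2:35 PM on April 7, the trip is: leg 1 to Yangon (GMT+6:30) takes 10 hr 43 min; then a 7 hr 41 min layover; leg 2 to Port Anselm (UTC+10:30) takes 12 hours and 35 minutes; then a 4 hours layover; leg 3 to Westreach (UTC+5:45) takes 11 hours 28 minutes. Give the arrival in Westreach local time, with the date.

1:17 PM on April 9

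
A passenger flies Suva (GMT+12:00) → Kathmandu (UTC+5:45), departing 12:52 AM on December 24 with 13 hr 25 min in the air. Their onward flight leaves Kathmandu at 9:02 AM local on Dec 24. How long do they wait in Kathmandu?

1 hour

Convert departure to UTC: 12:52 AM − 12:00 = 12:52 PM UTC on Dec 23.
Add 13 hours and 25 minutes flight time → 2:17 AM UTC (Dec 24).
Kathmandu is UTC+5:45, so local arrival = 2:17 AM + 5:45 = 8:02 AM on Dec 24.
Layover = 9:02 AM − 8:02 AM = 1 hour.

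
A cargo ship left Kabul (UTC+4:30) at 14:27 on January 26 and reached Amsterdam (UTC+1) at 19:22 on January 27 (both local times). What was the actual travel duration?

Departure in UTC: 14:27 − 4:30 = 09:57 on Jan 26.
Arrival in UTC: 19:22 − 1:00 = 18:22 on Jan 27.
Elapsed = 18:22 − 09:57 (+1 day) = 32 hours 25 minutes.

32 hours 25 minutes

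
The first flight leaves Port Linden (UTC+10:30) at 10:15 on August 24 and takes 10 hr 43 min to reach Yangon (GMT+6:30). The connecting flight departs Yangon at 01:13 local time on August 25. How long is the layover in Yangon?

Convert departure to UTC: 10:15 − 10:30 = 23:45 UTC on Aug 23.
Add 10 hours 43 minutes flight time → 10:28 UTC (Aug 24).
Yangon is UTC+6:30, so local arrival = 10:28 + 6:30 = 16:58 on Aug 24.
Layover = 01:13 − 16:58 (+1 day) = 8 hours 15 minutes.

8 hours 15 minutes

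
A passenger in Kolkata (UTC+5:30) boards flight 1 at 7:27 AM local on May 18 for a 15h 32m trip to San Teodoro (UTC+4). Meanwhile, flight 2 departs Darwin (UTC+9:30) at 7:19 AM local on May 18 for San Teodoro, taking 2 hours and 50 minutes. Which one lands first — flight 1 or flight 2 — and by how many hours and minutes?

the second, by 16 hours 50 minutes

Flight 1 in UTC: 7:27 AM − 5:30 = 1:57 AM on May 18.
+15 hours 32 minutes → arrive 5:29 PM UTC on May 18.
Flight 2 in UTC: 7:19 AM − 9:30 = 9:49 PM on May 17.
+2 hours and 50 minutes → arrive 12:39 AM UTC on May 18.
Flight 2 lands earlier by 16 hours 50 minutes.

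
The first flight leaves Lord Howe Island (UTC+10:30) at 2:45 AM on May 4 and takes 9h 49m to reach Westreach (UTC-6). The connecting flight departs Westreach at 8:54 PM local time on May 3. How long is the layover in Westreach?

50 minutes

Convert departure to UTC: 2:45 AM − 10:30 = 4:15 PM UTC on May 3.
Add 9 hours and 49 minutes flight time → 2:04 AM UTC (May 4).
Westreach is UTC−6:00, so local arrival = 2:04 AM − 6:00 = 8:04 PM on May 3.
Layover = 8:54 PM − 8:04 PM = 50 minutes.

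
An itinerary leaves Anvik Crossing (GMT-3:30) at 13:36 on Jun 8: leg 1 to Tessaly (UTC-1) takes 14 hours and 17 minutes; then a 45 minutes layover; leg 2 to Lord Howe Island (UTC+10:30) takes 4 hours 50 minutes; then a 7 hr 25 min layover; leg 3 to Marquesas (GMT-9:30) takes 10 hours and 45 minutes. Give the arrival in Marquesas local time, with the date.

21:38 on Jun 9

Convert departure to UTC: 13:36 + 3:30 = 17:06 UTC on Jun 8.
Add 14 hours and 17 minutes leg 1 → 07:23 UTC (Jun 9).
Add 45 minutes layover in Tessaly → 08:08 UTC.
Add 4 hours 50 minutes leg 2 → 12:58 UTC.
Add 7 hours and 25 minutes layover in Lord Howe Island → 20:23 UTC.
Add 10 hours and 45 minutes leg 3 → 07:08 UTC (Jun 10).
Marquesas is UTC−9:30, so local arrival = 07:08 − 9:30 = 21:38 on Jun 9.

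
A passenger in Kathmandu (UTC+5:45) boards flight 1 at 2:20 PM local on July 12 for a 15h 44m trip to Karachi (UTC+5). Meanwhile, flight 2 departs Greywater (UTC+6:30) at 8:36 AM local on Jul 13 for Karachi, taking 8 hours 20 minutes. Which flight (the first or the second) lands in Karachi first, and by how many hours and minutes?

Flight 1 in UTC: 2:20 PM − 5:45 = 8:35 AM on Jul 12.
+15 hours 44 minutes → arrive 12:19 AM UTC on Jul 13.
Flight 2 in UTC: 8:36 AM − 6:30 = 2:06 AM on Jul 13.
+8 hours 20 minutes → arrive 10:26 AM UTC on Jul 13.
Flight 1 lands earlier by 10 hours 7 minutes.

the first, by 10 hours 7 minutes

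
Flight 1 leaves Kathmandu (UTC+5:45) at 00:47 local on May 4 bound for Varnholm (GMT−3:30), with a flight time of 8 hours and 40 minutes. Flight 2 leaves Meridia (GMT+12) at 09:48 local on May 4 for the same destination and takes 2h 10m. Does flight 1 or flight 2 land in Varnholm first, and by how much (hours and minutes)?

the second, by 3 hours 44 minutes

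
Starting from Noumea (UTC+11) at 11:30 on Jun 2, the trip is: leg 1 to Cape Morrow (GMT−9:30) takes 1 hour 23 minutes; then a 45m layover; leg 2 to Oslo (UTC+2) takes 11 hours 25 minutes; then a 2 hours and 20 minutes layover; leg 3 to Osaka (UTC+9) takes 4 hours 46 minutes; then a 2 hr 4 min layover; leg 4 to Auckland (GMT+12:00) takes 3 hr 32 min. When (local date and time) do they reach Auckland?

Convert departure to UTC: 11:30 − 11:00 = 00:30 UTC on Jun 2.
Add 1 hour 23 minutes leg 1 → 01:53 UTC.
Add 45 minutes layover in Cape Morrow → 02:38 UTC.
Add 11 hours 25 minutes leg 2 → 14:03 UTC.
Add 2 hours 20 minutes layover in Oslo → 16:23 UTC.
Add 4 hours and 46 minutes leg 3 → 21:09 UTC.
Add 2 hours 4 minutes layover in Osaka → 23:13 UTC.
Add 3 hours and 32 minutes leg 4 → 02:45 UTC (Jun 3).
Auckland is UTC+12:00, so local arrival = 02:45 + 12:00 = 14:45 on Jun 3.

14:45 on June 3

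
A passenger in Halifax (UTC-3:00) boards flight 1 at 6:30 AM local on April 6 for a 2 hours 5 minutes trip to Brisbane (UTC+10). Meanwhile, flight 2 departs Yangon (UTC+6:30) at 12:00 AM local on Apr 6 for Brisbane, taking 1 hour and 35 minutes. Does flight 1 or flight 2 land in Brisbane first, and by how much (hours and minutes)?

the second, by 16 hours 30 minutes

Flight 1 in UTC: 6:30 AM + 3:00 = 9:30 AM on Apr 6.
+2 hours and 5 minutes → arrive 11:35 AM UTC on Apr 6.
Flight 2 in UTC: 12:00 AM − 6:30 = 5:30 PM on Apr 5.
+1 hour and 35 minutes → arrive 7:05 PM UTC on Apr 5.
Flight 2 lands earlier by 16 hours 30 minutes.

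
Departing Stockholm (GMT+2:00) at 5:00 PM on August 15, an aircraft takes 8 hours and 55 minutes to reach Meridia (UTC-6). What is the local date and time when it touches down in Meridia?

Meridia is 8:00 behind Stockholm.
After 8 hours and 55 minutes it is 1:55 AM (Aug 16) in Stockholm.
Shift by the zone difference: 1:55 AM − 8:00 = 5:55 PM on Aug 15 in Meridia.

5:55 PM on August 15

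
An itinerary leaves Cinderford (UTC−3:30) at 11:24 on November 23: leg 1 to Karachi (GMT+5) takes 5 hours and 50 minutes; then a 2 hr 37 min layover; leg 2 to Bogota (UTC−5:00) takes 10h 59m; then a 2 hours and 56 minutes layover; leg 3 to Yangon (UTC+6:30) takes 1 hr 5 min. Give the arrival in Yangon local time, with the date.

20:51 on November 24

Convert departure to UTC: 11:24 + 3:30 = 14:54 UTC on Nov 23.
Add 5 hours and 50 minutes leg 1 → 20:44 UTC.
Add 2 hours 37 minutes layover in Karachi → 23:21 UTC.
Add 10 hours 59 minutes leg 2 → 10:20 UTC (Nov 24).
Add 2 hours 56 minutes layover in Bogota → 13:16 UTC.
Add 1 hour 5 minutes leg 3 → 14:21 UTC.
Yangon is UTC+6:30, so local arrival = 14:21 + 6:30 = 20:51 on Nov 24.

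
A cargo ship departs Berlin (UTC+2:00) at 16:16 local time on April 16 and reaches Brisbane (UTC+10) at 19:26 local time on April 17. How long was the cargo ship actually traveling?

Departure in UTC: 16:16 − 2:00 = 14:16 on Apr 16.
Arrival in UTC: 19:26 − 10:00 = 09:26 on Apr 17.
Elapsed = 09:26 − 14:16 (+1 day) = 19 hours 10 minutes.

19 hours 10 minutes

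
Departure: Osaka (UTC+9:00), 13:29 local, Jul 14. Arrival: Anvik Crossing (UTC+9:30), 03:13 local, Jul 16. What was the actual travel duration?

Departure in UTC: 13:29 − 9:00 = 04:29 on Jul 14.
Arrival in UTC: 03:13 − 9:30 = 17:43 on Jul 15.
Elapsed = 17:43 − 04:29 (+1 day) = 37 hours 14 minutes.

37 hours 14 minutes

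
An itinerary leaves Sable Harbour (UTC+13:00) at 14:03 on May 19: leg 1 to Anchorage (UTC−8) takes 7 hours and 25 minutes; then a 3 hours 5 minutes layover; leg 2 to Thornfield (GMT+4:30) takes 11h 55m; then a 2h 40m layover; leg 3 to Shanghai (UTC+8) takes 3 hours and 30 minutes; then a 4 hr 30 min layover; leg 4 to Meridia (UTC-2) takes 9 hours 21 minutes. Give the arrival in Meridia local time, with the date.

Convert departure to UTC: 14:03 − 13:00 = 01:03 UTC on May 19.
Add 7 hours 25 minutes leg 1 → 08:28 UTC.
Add 3 hours 5 minutes layover in Anchorage → 11:33 UTC.
Add 11 hours 55 minutes leg 2 → 23:28 UTC.
Add 2 hours 40 minutes layover in Thornfield → 02:08 UTC (May 20).
Add 3 hours and 30 minutes leg 3 → 05:38 UTC.
Add 4 hours and 30 minutes layover in Shanghai → 10:08 UTC.
Add 9 hours and 21 minutes leg 4 → 19:29 UTC.
Meridia is UTC−2:00, so local arrival = 19:29 − 2:00 = 17:29 on May 20.

17:29 on May 20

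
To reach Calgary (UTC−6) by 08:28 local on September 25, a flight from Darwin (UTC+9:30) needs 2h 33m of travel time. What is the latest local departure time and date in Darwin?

Target arrival in UTC: 08:28 + 6:00 = 14:28 on Sep 25.
Subtract 2 hours 33 minutes → departure 11:55 UTC on Sep 25.
Darwin is UTC+9:30: 11:55 + 9:30 = 21:25 on Sep 25.

21:25 on September 25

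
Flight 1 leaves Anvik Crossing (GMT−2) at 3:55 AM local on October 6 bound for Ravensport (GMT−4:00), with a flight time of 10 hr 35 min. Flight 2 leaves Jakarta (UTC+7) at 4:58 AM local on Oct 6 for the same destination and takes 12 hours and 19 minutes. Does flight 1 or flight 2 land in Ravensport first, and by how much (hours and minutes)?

Flight 1 in UTC: 3:55 AM + 2:00 = 5:55 AM on Oct 6.
+10 hours 35 minutes → arrive 4:30 PM UTC on Oct 6.
Flight 2 in UTC: 4:58 AM − 7:00 = 9:58 PM on Oct 5.
+12 hours 19 minutes → arrive 10:17 AM UTC on Oct 6.
Flight 2 lands earlier by 6 hours 13 minutes.

the second, by 6 hours 13 minutes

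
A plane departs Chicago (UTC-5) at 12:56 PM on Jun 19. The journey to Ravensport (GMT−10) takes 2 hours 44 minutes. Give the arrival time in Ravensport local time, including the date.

Convert departure to UTC: 12:56 PM + 5:00 = 5:56 PM UTC on Jun 19.
Add 2 hours 44 minutes travel time → 8:40 PM UTC.
Ravensport is UTC−10:00, so local arrival = 8:40 PM − 10:00 = 10:40 AM on Jun 19.

10:40 AM on June 19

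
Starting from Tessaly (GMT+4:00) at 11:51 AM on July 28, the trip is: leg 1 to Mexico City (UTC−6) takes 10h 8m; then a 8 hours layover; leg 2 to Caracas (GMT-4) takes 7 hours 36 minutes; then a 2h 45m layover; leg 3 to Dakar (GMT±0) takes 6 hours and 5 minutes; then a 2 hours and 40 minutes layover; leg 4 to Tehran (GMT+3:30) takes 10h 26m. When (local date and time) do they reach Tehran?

11:01 AM on July 30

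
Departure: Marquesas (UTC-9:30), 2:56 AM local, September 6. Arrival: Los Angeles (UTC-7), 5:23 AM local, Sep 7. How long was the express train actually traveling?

Los Angeles is 2:30 ahead of Marquesas.
Clock-face elapsed time (ignoring zones) is 26 hours 27 minutes.
Actual elapsed = 26 hours 27 minutes − 2:30 = 23 hours 57 minutes.

23 hours 57 minutes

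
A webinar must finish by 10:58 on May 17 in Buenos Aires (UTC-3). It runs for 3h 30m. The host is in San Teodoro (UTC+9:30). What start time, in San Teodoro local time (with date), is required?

Target end time in UTC: 10:58 + 3:00 = 13:58 on May 17.
Subtract 3 hours 30 minutes → start 10:28 UTC on May 17.
San Teodoro is UTC+9:30: 10:28 + 9:30 = 19:58 on May 17.

19:58 on May 17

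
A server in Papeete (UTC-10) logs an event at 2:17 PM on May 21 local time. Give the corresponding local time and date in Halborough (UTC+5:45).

In UTC: 2:17 PM + 10:00 = 12:17 AM on May 22.
Halborough is UTC+5:45: 12:17 AM + 5:45 = 6:02 AM on May 22.

6:02 AM on May 22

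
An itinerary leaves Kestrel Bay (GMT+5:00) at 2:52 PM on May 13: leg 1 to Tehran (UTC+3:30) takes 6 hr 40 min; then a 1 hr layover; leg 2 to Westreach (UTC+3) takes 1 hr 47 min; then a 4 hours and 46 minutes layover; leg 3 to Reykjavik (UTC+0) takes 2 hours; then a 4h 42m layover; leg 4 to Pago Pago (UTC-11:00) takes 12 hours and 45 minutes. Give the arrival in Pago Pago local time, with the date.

8:32 AM on May 14

Convert departure to UTC: 2:52 PM − 5:00 = 9:52 AM UTC on May 13.
Add 6 hours 40 minutes leg 1 → 4:32 PM UTC.
Add 1 hour layover in Tehran → 5:32 PM UTC.
Add 1 hour 47 minutes leg 2 → 7:19 PM UTC.
Add 4 hours 46 minutes layover in Westreach → 12:05 AM UTC (May 14).
Add 2 hours leg 3 → 2:05 AM UTC.
Add 4 hours and 42 minutes layover in Reykjavik → 6:47 AM UTC.
Add 12 hours 45 minutes leg 4 → 7:32 PM UTC.
Pago Pago is UTC−11:00, so local arrival = 7:32 PM − 11:00 = 8:32 AM on May 14.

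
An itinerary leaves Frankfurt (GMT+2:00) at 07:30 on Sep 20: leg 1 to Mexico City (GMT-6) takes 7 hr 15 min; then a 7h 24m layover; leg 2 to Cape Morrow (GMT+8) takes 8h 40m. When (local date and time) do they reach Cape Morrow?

12:49 on September 21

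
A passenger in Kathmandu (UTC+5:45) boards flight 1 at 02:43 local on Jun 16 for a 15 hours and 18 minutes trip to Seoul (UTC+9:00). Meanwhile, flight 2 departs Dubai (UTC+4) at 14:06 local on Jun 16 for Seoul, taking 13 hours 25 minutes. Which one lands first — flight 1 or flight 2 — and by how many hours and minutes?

Flight 1 in UTC: 02:43 − 5:45 = 20:58 on Jun 15.
+15 hours and 18 minutes → arrive 12:16 UTC on Jun 16.
Flight 2 in UTC: 14:06 − 4:00 = 10:06 on Jun 16.
+13 hours and 25 minutes → arrive 23:31 UTC on Jun 16.
Flight 1 lands earlier by 11 hours 15 minutes.

the first, by 11 hours 15 minutes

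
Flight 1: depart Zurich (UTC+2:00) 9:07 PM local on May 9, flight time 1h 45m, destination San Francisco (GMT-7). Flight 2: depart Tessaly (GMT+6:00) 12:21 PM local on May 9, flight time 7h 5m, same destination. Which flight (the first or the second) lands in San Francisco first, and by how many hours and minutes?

Flight 1 in UTC: 9:07 PM − 2:00 = 7:07 PM on May 9.
+1 hour and 45 minutes → arrive 8:52 PM UTC on May 9.
Flight 2 in UTC: 12:21 PM − 6:00 = 6:21 AM on May 9.
+7 hours 5 minutes → arrive 1:26 PM UTC on May 9.
Flight 2 lands earlier by 7 hours 26 minutes.

the second, by 7 hours 26 minutes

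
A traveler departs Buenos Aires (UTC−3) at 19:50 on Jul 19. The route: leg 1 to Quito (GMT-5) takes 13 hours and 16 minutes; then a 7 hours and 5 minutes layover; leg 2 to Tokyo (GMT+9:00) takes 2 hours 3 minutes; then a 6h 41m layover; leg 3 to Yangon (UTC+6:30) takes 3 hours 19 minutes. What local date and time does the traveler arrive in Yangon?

Convert departure to UTC: 19:50 + 3:00 = 22:50 UTC on Jul 19.
Add 13 hours 16 minutes leg 1 → 12:06 UTC (Jul 20).
Add 7 hours 5 minutes layover in Quito → 19:11 UTC.
Add 2 hours and 3 minutes leg 2 → 21:14 UTC.
Add 6 hours 41 minutes layover in Tokyo → 03:55 UTC (Jul 21).
Add 3 hours 19 minutes leg 3 → 07:14 UTC.
Yangon is UTC+6:30, so local arrival = 07:14 + 6:30 = 13:44 on Jul 21.

13:44 on July 21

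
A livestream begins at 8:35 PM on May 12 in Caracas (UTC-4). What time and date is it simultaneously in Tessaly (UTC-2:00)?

In UTC: 8:35 PM + 4:00 = 12:35 AM on May 13.
Tessaly is UTC−2:00: 12:35 AM − 2:00 = 10:35 PM on May 12.

10:35 PM on May 12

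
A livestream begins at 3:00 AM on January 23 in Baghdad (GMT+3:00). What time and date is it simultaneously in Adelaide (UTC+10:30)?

10:30 AM on January 23

In UTC: 3:00 AM − 3:00 = 12:00 AM on Jan 23.
Adelaide is UTC+10:30: 12:00 AM + 10:30 = 10:30 AM on Jan 23.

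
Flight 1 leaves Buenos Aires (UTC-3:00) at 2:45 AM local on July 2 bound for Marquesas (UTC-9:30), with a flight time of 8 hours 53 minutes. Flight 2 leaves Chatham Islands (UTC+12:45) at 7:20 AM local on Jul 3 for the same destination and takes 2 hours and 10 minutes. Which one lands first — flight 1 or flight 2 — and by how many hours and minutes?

the first, by 6 hours 7 minutes

Flight 1 in UTC: 2:45 AM + 3:00 = 5:45 AM on Jul 2.
+8 hours 53 minutes → arrive 2:38 PM UTC on Jul 2.
Flight 2 in UTC: 7:20 AM − 12:45 = 6:35 PM on Jul 2.
+2 hours 10 minutes → arrive 8:45 PM UTC on Jul 2.
Flight 1 lands earlier by 6 hours 7 minutes.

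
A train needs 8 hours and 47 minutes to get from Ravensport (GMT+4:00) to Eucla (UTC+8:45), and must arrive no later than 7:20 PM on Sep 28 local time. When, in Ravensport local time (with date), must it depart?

5:48 AM on September 28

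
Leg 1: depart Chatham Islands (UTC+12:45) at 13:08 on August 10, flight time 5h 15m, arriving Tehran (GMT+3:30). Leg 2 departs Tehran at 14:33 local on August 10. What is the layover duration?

5 hours 25 minutes

Convert departure to UTC: 13:08 − 12:45 = 00:23 UTC on Aug 10.
Add 5 hours 15 minutes flight time → 05:38 UTC.
Tehran is UTC+3:30, so local arrival = 05:38 + 3:30 = 09:08 on Aug 10.
Layover = 14:33 − 09:08 = 5 hours 25 minutes.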